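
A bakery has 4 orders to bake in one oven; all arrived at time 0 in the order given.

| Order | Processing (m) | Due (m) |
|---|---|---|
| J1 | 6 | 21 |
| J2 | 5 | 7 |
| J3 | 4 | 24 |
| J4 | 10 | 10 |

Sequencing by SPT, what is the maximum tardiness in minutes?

SPT (increasing processing time): J3 J2 J1 J4.
J3: 0→4, due 24, tardiness 0
J2: 4→9, due 7, tardiness 2
J1: 9→15, due 21, tardiness 0
J4: 15→25, due 10, tardiness 15
Maximum = 15.

15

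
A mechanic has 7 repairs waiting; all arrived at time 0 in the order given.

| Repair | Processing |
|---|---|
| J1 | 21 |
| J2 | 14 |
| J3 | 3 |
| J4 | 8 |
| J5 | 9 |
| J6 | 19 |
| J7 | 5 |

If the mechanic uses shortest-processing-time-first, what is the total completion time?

228

SPT (increasing processing time): J3 J7 J4 J5 J2 J6 J1.
J3: 0→3
J7: 3→8
J4: 8→16
J5: 16→25
J2: 25→39
J6: 39→58
J1: 58→79
Sum = 3+8+16+25+39+58+79 = 228.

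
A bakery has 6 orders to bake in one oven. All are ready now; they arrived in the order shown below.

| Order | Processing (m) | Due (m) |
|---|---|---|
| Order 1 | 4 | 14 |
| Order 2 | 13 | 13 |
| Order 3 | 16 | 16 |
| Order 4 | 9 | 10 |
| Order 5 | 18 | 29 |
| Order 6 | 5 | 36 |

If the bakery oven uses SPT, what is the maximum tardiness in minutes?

36

SPT (increasing processing time): Order 1 Order 6 Order 4 Order 2 Order 3 Order 5.
Order 1: 0→4, due 14, tardiness 0
Order 6: 4→9, due 36, tardiness 0
Order 4: 9→18, due 10, tardiness 8
Order 2: 18→31, due 13, tardiness 18
Order 3: 31→47, due 16, tardiness 31
Order 5: 47→65, due 29, tardiness 36
Maximum = 36.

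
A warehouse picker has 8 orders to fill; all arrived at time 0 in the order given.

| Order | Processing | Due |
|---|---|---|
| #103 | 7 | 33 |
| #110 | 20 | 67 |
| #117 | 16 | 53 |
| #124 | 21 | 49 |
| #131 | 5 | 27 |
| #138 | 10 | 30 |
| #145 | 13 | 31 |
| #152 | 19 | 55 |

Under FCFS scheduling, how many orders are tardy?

5

FIFO (arrival order): #103 #110 #117 #124 #131 #138 #145 #152.
#103: 0→7, due 33, tardiness 0
#110: 7→27, due 67, tardiness 0
#117: 27→43, due 53, tardiness 0
#124: 43→64, due 49, tardiness 15
#131: 64→69, due 27, tardiness 42
#138: 69→79, due 30, tardiness 49
#145: 79→92, due 31, tardiness 61
#152: 92→111, due 55, tardiness 56
Late orders: 5.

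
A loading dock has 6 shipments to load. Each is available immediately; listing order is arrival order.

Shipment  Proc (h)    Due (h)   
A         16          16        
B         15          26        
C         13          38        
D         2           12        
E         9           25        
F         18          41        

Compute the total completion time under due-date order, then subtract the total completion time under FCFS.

EDD (increasing due date): D A E B C F.
D: 0→2
A: 2→18
E: 18→27
B: 27→42
C: 42→55
F: 55→73
Sum = 2+18+27+42+55+73 = 217.
FIFO (arrival order): A B C D E F.
A: 0→16
B: 16→31
C: 31→44
D: 44→46
E: 46→55
F: 55→73
Sum = 16+31+44+46+55+73 = 265.
Difference = 217 − 265 = -48.

-48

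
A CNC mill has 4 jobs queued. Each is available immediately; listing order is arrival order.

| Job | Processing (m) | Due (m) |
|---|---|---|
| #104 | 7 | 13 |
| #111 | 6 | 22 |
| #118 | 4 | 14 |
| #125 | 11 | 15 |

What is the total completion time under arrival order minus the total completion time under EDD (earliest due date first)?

-3

FIFO (arrival order): #104 #111 #118 #125.
#104: 0→7
#111: 7→13
#118: 13→17
#125: 17→28
Sum = 7+13+17+28 = 65.
EDD (increasing due date): #104 #118 #125 #111.
#104: 0→7
#118: 7→11
#125: 11→22
#111: 22→28
Sum = 7+11+22+28 = 68.
Difference = 65 − 68 = -3.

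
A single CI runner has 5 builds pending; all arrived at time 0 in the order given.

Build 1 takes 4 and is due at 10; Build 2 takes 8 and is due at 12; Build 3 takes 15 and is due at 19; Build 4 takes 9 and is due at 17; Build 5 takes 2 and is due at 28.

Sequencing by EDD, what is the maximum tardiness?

17

EDD (increasing due date): Build 1 Build 2 Build 4 Build 3 Build 5.
Build 1: 0→4, due 10, tardiness 0
Build 2: 4→12, due 12, tardiness 0
Build 4: 12→21, due 17, tardiness 4
Build 3: 21→36, due 19, tardiness 17
Build 5: 36→38, due 28, tardiness 10
Maximum = 17.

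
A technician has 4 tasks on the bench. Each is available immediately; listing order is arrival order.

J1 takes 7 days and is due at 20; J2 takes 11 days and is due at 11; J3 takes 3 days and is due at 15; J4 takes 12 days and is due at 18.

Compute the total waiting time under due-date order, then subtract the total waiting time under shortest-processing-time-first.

17

EDD (increasing due date): J2 J3 J4 J1.
J2: waits 0, runs 0→11
J3: waits 11, runs 11→14
J4: waits 14, runs 14→26
J1: waits 26, runs 26→33
Sum = 0+11+14+26 = 51.
SPT (increasing processing time): J3 J1 J2 J4.
J3: waits 0, runs 0→3
J1: waits 3, runs 3→10
J2: waits 10, runs 10→21
J4: waits 21, runs 21→33
Sum = 0+3+10+21 = 34.
Difference = 51 − 34 = 17.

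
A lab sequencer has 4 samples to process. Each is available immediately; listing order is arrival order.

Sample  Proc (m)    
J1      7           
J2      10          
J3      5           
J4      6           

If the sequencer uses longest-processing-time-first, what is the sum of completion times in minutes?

LPT (decreasing processing time): J2 J1 J4 J3.
J2: 0→10
J1: 10→17
J4: 17→23
J3: 23→28
Sum = 10+17+23+28 = 78.

78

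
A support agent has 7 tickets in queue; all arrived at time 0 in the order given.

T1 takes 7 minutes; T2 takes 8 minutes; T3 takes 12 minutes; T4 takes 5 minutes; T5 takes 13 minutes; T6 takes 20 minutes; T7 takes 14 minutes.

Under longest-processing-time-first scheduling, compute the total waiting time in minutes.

LPT (decreasing processing time): T6 T7 T5 T3 T2 T1 T4.
T6: waits 0, runs 0→20
T7: waits 20, runs 20→34
T5: waits 34, runs 34→47
T3: waits 47, runs 47→59
T2: waits 59, runs 59→67
T1: waits 67, runs 67→74
T4: waits 74, runs 74→79
Sum = 0+20+34+47+59+67+74 = 301.

301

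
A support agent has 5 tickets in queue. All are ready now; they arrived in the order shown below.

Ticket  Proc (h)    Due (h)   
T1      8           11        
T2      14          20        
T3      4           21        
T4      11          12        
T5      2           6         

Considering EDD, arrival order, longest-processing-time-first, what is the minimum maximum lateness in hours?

18

EDD (increasing due date): T5 T1 T4 T2 T3.
T5: 0→2, due 6, lateness -4
T1: 2→10, due 11, lateness -1
T4: 10→21, due 12, lateness 9
T2: 21→35, due 20, lateness 15
T3: 35→39, due 21, lateness 18
Maximum = 18.
FIFO (arrival order): T1 T2 T3 T4 T5.
T1: 0→8, due 11, lateness -3
T2: 8→22, due 20, lateness 2
T3: 22→26, due 21, lateness 5
T4: 26→37, due 12, lateness 25
T5: 37→39, due 6, lateness 33
Maximum = 33.
LPT (decreasing processing time): T2 T4 T1 T3 T5.
T2: 0→14, due 20, lateness -6
T4: 14→25, due 12, lateness 13
T1: 25→33, due 11, lateness 22
T3: 33→37, due 21, lateness 16
T5: 37→39, due 6, lateness 33
Maximum = 33.
EDD 18, FIFO 33, LPT 33 → minimum 18.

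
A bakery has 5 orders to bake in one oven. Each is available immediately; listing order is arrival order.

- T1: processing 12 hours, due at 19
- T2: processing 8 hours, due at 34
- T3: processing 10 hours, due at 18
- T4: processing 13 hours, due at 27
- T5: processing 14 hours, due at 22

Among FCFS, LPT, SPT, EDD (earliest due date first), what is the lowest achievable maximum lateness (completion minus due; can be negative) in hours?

23

FIFO (arrival order): T1 T2 T3 T4 T5.
T1: 0→12, due 19, lateness -7
T2: 12→20, due 34, lateness -14
T3: 20→30, due 18, lateness 12
T4: 30→43, due 27, lateness 16
T5: 43→57, due 22, lateness 35
Maximum = 35.
LPT (decreasing processing time): T5 T4 T1 T3 T2.
T5: 0→14, due 22, lateness -8
T4: 14→27, due 27, lateness 0
T1: 27→39, due 19, lateness 20
T3: 39→49, due 18, lateness 31
T2: 49→57, due 34, lateness 23
Maximum = 31.
SPT (increasing processing time): T2 T3 T1 T4 T5.
T2: 0→8, due 34, lateness -26
T3: 8→18, due 18, lateness 0
T1: 18→30, due 19, lateness 11
T4: 30→43, due 27, lateness 16
T5: 43→57, due 22, lateness 35
Maximum = 35.
EDD (increasing due date): T3 T1 T5 T4 T2.
T3: 0→10, due 18, lateness -8
T1: 10→22, due 19, lateness 3
T5: 22→36, due 22, lateness 14
T4: 36→49, due 27, lateness 22
T2: 49→57, due 34, lateness 23
Maximum = 23.
FIFO 35, LPT 31, SPT 35, EDD 23 → minimum 23.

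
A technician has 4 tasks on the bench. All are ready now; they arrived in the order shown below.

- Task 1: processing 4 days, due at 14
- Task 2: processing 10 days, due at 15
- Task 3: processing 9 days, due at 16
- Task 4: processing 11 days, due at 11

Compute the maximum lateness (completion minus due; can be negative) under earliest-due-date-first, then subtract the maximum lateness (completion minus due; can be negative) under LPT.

EDD (increasing due date): Task 4 Task 1 Task 2 Task 3.
Task 4: 0→11, due 11, lateness 0
Task 1: 11→15, due 14, lateness 1
Task 2: 15→25, due 15, lateness 10
Task 3: 25→34, due 16, lateness 18
Maximum = 18.
LPT (decreasing processing time): Task 4 Task 2 Task 3 Task 1.
Task 4: 0→11, due 11, lateness 0
Task 2: 11→21, due 15, lateness 6
Task 3: 21→30, due 16, lateness 14
Task 1: 30→34, due 14, lateness 20
Maximum = 20.
Difference = 18 − 20 = -2.

-2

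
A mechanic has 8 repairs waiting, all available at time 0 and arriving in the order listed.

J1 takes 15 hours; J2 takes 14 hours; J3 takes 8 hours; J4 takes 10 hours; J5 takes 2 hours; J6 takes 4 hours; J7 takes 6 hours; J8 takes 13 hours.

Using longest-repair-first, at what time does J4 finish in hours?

LPT (decreasing processing time): J1 J2 J8 J4 J3 J7 J6 J5.
J1: 0→15
J2: 15→29
J8: 29→42
J4: 42→52

52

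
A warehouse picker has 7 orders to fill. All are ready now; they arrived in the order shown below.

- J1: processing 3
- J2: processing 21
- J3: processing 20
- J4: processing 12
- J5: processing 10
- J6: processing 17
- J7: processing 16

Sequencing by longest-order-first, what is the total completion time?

LPT (decreasing processing time): J2 J3 J6 J7 J4 J5 J1.
J2: 0→21
J3: 21→41
J6: 41→58
J7: 58→74
J4: 74→86
J5: 86→96
J1: 96→99
Sum = 21+41+58+74+86+96+99 = 475.

475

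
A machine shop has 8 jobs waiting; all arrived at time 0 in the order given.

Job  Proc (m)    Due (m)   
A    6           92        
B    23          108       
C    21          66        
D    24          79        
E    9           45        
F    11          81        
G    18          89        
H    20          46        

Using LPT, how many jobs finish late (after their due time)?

LPT (decreasing processing time): D B C H G F E A.
D: 0→24, due 79, tardiness 0
B: 24→47, due 108, tardiness 0
C: 47→68, due 66, tardiness 2
H: 68→88, due 46, tardiness 42
G: 88→106, due 89, tardiness 17
F: 106→117, due 81, tardiness 36
E: 117→126, due 45, tardiness 81
A: 126→132, due 92, tardiness 40
Late jobs: 6.

6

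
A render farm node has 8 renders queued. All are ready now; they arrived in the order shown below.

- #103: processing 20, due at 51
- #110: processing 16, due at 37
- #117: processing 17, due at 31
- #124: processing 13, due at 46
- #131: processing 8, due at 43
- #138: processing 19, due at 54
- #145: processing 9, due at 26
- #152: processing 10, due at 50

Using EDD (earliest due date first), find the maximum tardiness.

EDD (increasing due date): #145 #117 #110 #131 #124 #152 #103 #138.
#145: 0→9, due 26, tardiness 0
#117: 9→26, due 31, tardiness 0
#110: 26→42, due 37, tardiness 5
#131: 42→50, due 43, tardiness 7
#124: 50→63, due 46, tardiness 17
#152: 63→73, due 50, tardiness 23
#103: 73→93, due 51, tardiness 42
#138: 93→112, due 54, tardiness 58
Maximum = 58.

58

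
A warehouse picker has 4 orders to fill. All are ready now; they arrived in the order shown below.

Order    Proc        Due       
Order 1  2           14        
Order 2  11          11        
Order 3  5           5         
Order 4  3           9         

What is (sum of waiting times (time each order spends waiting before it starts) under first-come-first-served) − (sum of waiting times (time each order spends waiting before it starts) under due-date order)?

FIFO (arrival order): Order 1 Order 2 Order 3 Order 4.
Order 1: waits 0, runs 0→2
Order 2: waits 2, runs 2→13
Order 3: waits 13, runs 13→18
Order 4: waits 18, runs 18→21
Sum = 0+2+13+18 = 33.
EDD (increasing due date): Order 3 Order 4 Order 2 Order 1.
Order 3: waits 0, runs 0→5
Order 4: waits 5, runs 5→8
Order 2: waits 8, runs 8→19
Order 1: waits 19, runs 19→21
Sum = 0+5+8+19 = 32.
Difference = 33 − 32 = 1.

1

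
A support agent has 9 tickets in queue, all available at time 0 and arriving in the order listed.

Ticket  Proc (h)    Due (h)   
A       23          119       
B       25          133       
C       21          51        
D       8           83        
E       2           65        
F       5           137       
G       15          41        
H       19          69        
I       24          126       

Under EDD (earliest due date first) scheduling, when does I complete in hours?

EDD (increasing due date): G C E H D A I B F.
G: 0→15
C: 15→36
E: 36→38
H: 38→57
D: 57→65
A: 65→88
I: 88→112

112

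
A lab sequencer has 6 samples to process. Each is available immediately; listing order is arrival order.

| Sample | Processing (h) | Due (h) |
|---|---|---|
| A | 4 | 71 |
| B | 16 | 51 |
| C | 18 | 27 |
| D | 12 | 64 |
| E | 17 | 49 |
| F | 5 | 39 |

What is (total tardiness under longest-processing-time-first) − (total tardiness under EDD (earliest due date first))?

20

LPT (decreasing processing time): C E B D F A.
C: 0→18, due 27, tardiness 0
E: 18→35, due 49, tardiness 0
B: 35→51, due 51, tardiness 0
D: 51→63, due 64, tardiness 0
F: 63→68, due 39, tardiness 29
A: 68→72, due 71, tardiness 1
Sum = 0+0+0+0+29+1 = 30.
EDD (increasing due date): C F E B D A.
C: 0→18, due 27, tardiness 0
F: 18→23, due 39, tardiness 0
E: 23→40, due 49, tardiness 0
B: 40→56, due 51, tardiness 5
D: 56→68, due 64, tardiness 4
A: 68→72, due 71, tardiness 1
Sum = 0+0+0+5+4+1 = 10.
Difference = 30 − 10 = 20.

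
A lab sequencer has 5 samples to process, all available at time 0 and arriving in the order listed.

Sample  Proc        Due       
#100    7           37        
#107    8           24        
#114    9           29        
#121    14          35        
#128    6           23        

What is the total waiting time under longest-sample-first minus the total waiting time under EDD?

LPT (decreasing processing time): #121 #114 #107 #100 #128.
#121: waits 0, runs 0→14
#114: waits 14, runs 14→23
#107: waits 23, runs 23→31
#100: waits 31, runs 31→38
#128: waits 38, runs 38→44
Sum = 0+14+23+31+38 = 106.
EDD (increasing due date): #128 #107 #114 #121 #100.
#128: waits 0, runs 0→6
#107: waits 6, runs 6→14
#114: waits 14, runs 14→23
#121: waits 23, runs 23→37
#100: waits 37, runs 37→44
Sum = 0+6+14+23+37 = 80.
Difference = 106 − 80 = 26.

26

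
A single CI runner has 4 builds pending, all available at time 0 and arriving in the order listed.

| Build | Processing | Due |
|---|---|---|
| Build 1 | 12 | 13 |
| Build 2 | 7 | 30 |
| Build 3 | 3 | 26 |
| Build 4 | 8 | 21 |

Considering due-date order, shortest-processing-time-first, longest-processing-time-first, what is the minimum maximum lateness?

EDD (increasing due date): Build 1 Build 4 Build 3 Build 2.
Build 1: 0→12, due 13, lateness -1
Build 4: 12→20, due 21, lateness -1
Build 3: 20→23, due 26, lateness -3
Build 2: 23→30, due 30, lateness 0
Maximum = 0.
SPT (increasing processing time): Build 3 Build 2 Build 4 Build 1.
Build 3: 0→3, due 26, lateness -23
Build 2: 3→10, due 30, lateness -20
Build 4: 10→18, due 21, lateness -3
Build 1: 18→30, due 13, lateness 17
Maximum = 17.
LPT (decreasing processing time): Build 1 Build 4 Build 2 Build 3.
Build 1: 0→12, due 13, lateness -1
Build 4: 12→20, due 21, lateness -1
Build 2: 20→27, due 30, lateness -3
Build 3: 27→30, due 26, lateness 4
Maximum = 4.
EDD 0, SPT 17, LPT 4 → minimum 0.

0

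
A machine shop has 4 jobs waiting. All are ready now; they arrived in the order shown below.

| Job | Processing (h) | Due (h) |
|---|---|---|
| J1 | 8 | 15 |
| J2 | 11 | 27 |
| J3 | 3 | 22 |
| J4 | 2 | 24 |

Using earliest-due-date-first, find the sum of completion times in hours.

EDD (increasing due date): J1 J3 J4 J2.
J1: 0→8
J3: 8→11
J4: 11→13
J2: 13→24
Sum = 8+11+13+24 = 56.

56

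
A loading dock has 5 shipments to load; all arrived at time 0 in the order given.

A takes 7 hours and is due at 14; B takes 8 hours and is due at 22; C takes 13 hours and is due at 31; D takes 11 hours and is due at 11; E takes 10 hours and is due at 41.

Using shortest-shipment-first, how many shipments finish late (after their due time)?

2

SPT (increasing processing time): A B E D C.
A: 0→7, due 14, tardiness 0
B: 7→15, due 22, tardiness 0
E: 15→25, due 41, tardiness 0
D: 25→36, due 11, tardiness 25
C: 36→49, due 31, tardiness 18
Late shipments: 2.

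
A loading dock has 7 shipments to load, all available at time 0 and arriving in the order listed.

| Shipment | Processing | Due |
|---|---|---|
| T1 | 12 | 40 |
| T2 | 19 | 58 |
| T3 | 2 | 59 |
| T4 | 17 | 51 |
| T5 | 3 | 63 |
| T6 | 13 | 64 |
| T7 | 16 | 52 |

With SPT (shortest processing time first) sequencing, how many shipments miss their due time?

2

SPT (increasing processing time): T3 T5 T1 T6 T7 T4 T2.
T3: 0→2, due 59, tardiness 0
T5: 2→5, due 63, tardiness 0
T1: 5→17, due 40, tardiness 0
T6: 17→30, due 64, tardiness 0
T7: 30→46, due 52, tardiness 0
T4: 46→63, due 51, tardiness 12
T2: 63→82, due 58, tardiness 24
Late shipments: 2.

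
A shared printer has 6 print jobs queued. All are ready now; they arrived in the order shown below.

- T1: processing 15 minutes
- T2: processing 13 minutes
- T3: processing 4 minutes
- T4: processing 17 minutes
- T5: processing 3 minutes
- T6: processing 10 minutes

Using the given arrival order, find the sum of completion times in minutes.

FIFO (arrival order): T1 T2 T3 T4 T5 T6.
T1: 0→15
T2: 15→28
T3: 28→32
T4: 32→49
T5: 49→52
T6: 52→62
Sum = 15+28+32+49+52+62 = 238.

238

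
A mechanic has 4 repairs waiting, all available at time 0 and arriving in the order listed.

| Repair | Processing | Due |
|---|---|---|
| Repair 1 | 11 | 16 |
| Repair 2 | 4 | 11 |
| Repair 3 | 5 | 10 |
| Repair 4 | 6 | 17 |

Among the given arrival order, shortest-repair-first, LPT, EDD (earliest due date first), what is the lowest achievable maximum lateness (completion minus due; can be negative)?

FIFO (arrival order): Repair 1 Repair 2 Repair 3 Repair 4.
Repair 1: 0→11, due 16, lateness -5
Repair 2: 11→15, due 11, lateness 4
Repair 3: 15→20, due 10, lateness 10
Repair 4: 20→26, due 17, lateness 9
Maximum = 10.
SPT (increasing processing time): Repair 2 Repair 3 Repair 4 Repair 1.
Repair 2: 0→4, due 11, lateness -7
Repair 3: 4→9, due 10, lateness -1
Repair 4: 9→15, due 17, lateness -2
Repair 1: 15→26, due 16, lateness 10
Maximum = 10.
LPT (decreasing processing time): Repair 1 Repair 4 Repair 3 Repair 2.
Repair 1: 0→11, due 16, lateness -5
Repair 4: 11→17, due 17, lateness 0
Repair 3: 17→22, due 10, lateness 12
Repair 2: 22→26, due 11, lateness 15
Maximum = 15.
EDD (increasing due date): Repair 3 Repair 2 Repair 1 Repair 4.
Repair 3: 0→5, due 10, lateness -5
Repair 2: 5→9, due 11, lateness -2
Repair 1: 9→20, due 16, lateness 4
Repair 4: 20→26, due 17, lateness 9
Maximum = 9.
FIFO 10, SPT 10, LPT 15, EDD 9 → minimum 9.

9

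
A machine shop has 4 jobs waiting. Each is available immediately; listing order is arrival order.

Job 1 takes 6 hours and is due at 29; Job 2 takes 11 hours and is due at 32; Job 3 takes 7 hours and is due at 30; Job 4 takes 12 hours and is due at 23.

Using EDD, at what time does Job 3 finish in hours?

EDD (increasing due date): Job 4 Job 1 Job 3 Job 2.
Job 4: 0→12
Job 1: 12→18
Job 3: 18→25

25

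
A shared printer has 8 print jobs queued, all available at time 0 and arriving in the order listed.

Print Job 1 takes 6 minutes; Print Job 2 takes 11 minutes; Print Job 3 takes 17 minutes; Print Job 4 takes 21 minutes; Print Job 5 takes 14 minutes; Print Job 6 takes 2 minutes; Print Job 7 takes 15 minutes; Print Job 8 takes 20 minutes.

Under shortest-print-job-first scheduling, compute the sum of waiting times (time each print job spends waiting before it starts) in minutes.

260

SPT (increasing processing time): Print Job 6 Print Job 1 Print Job 2 Print Job 5 Print Job 7 Print Job 3 Print Job 8 Print Job 4.
Print Job 6: waits 0, runs 0→2
Print Job 1: waits 2, runs 2→8
Print Job 2: waits 8, runs 8→19
Print Job 5: waits 19, runs 19→33
Print Job 7: waits 33, runs 33→48
Print Job 3: waits 48, runs 48→65
Print Job 8: waits 65, runs 65→85
Print Job 4: waits 85, runs 85→106
Sum = 0+2+8+19+33+48+65+85 = 260.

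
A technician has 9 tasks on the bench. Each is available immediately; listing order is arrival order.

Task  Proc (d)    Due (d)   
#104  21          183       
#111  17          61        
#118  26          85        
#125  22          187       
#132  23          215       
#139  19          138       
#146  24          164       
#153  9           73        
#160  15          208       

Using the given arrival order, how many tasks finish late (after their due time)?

1

FIFO (arrival order): #104 #111 #118 #125 #132 #139 #146 #153 #160.
#104: 0→21, due 183, tardiness 0
#111: 21→38, due 61, tardiness 0
#118: 38→64, due 85, tardiness 0
#125: 64→86, due 187, tardiness 0
#132: 86→109, due 215, tardiness 0
#139: 109→128, due 138, tardiness 0
#146: 128→152, due 164, tardiness 0
#153: 152→161, due 73, tardiness 88
#160: 161→176, due 208, tardiness 0
Late tasks: 1.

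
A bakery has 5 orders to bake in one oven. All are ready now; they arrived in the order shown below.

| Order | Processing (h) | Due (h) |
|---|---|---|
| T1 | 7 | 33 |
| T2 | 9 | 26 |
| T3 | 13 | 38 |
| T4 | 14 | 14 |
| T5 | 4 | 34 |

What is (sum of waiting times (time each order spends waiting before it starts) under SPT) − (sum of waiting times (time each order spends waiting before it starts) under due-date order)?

-33

SPT (increasing processing time): T5 T1 T2 T3 T4.
T5: waits 0, runs 0→4
T1: waits 4, runs 4→11
T2: waits 11, runs 11→20
T3: waits 20, runs 20→33
T4: waits 33, runs 33→47
Sum = 0+4+11+20+33 = 68.
EDD (increasing due date): T4 T2 T1 T5 T3.
T4: waits 0, runs 0→14
T2: waits 14, runs 14→23
T1: waits 23, runs 23→30
T5: waits 30, runs 30→34
T3: waits 34, runs 34→47
Sum = 0+14+23+30+34 = 101.
Difference = 68 − 101 = -33.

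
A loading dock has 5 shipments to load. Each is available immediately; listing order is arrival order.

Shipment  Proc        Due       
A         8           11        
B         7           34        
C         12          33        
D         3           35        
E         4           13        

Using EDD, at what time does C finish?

24

EDD (increasing due date): A E C B D.
A: 0→8
E: 8→12
C: 12→24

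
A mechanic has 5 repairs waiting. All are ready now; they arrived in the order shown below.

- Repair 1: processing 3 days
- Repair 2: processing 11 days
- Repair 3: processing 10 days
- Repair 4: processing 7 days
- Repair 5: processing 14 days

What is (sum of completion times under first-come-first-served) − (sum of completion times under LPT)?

FIFO (arrival order): Repair 1 Repair 2 Repair 3 Repair 4 Repair 5.
Repair 1: 0→3
Repair 2: 3→14
Repair 3: 14→24
Repair 4: 24→31
Repair 5: 31→45
Sum = 3+14+24+31+45 = 117.
LPT (decreasing processing time): Repair 5 Repair 2 Repair 3 Repair 4 Repair 1.
Repair 5: 0→14
Repair 2: 14→25
Repair 3: 25→35
Repair 4: 35→42
Repair 1: 42→45
Sum = 14+25+35+42+45 = 161.
Difference = 117 − 161 = -44.

-44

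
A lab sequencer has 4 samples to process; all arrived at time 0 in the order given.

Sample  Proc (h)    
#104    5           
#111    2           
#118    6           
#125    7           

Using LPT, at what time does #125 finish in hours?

LPT (decreasing processing time): #125 #118 #104 #111.
#125: 0→7

7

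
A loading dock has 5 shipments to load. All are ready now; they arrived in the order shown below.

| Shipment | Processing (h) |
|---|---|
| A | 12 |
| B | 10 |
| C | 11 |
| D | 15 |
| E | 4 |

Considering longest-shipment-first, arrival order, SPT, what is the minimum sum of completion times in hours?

132

LPT (decreasing processing time): D A C B E.
D: 0→15
A: 15→27
C: 27→38
B: 38→48
E: 48→52
Sum = 15+27+38+48+52 = 180.
FIFO (arrival order): A B C D E.
A: 0→12
B: 12→22
C: 22→33
D: 33→48
E: 48→52
Sum = 12+22+33+48+52 = 167.
SPT (increasing processing time): E B C A D.
E: 0→4
B: 4→14
C: 14→25
A: 25→37
D: 37→52
Sum = 4+14+25+37+52 = 132.
LPT 180, FIFO 167, SPT 132 → minimum 132.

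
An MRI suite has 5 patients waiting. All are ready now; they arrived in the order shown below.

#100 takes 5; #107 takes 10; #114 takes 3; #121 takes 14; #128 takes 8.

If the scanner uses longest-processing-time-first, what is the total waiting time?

LPT (decreasing processing time): #121 #107 #128 #100 #114.
#121: waits 0, runs 0→14
#107: waits 14, runs 14→24
#128: waits 24, runs 24→32
#100: waits 32, runs 32→37
#114: waits 37, runs 37→40
Sum = 0+14+24+32+37 = 107.

107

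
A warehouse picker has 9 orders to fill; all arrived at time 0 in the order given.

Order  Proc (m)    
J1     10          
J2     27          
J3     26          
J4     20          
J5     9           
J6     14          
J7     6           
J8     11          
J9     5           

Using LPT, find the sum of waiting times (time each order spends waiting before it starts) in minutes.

LPT (decreasing processing time): J2 J3 J4 J6 J8 J1 J5 J7 J9.
J2: waits 0, runs 0→27
J3: waits 27, runs 27→53
J4: waits 53, runs 53→73
J6: waits 73, runs 73→87
J8: waits 87, runs 87→98
J1: waits 98, runs 98→108
J5: waits 108, runs 108→117
J7: waits 117, runs 117→123
J9: waits 123, runs 123→128
Sum = 0+27+53+73+87+98+108+117+123 = 686.

686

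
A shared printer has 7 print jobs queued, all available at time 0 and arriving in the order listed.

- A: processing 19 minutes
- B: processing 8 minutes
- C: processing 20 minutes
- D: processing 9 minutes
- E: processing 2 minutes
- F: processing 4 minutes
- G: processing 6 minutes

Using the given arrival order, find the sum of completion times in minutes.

FIFO (arrival order): A B C D E F G.
A: 0→19
B: 19→27
C: 27→47
D: 47→56
E: 56→58
F: 58→62
G: 62→68
Sum = 19+27+47+56+58+62+68 = 337.

337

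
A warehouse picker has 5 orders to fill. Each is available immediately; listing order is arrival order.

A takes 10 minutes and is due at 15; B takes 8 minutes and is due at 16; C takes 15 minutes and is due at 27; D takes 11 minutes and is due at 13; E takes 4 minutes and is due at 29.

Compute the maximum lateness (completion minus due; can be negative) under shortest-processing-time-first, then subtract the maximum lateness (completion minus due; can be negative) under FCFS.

-10

SPT (increasing processing time): E B A D C.
E: 0→4, due 29, lateness -25
B: 4→12, due 16, lateness -4
A: 12→22, due 15, lateness 7
D: 22→33, due 13, lateness 20
C: 33→48, due 27, lateness 21
Maximum = 21.
FIFO (arrival order): A B C D E.
A: 0→10, due 15, lateness -5
B: 10→18, due 16, lateness 2
C: 18→33, due 27, lateness 6
D: 33→44, due 13, lateness 31
E: 44→48, due 29, lateness 19
Maximum = 31.
Difference = 21 − 31 = -10.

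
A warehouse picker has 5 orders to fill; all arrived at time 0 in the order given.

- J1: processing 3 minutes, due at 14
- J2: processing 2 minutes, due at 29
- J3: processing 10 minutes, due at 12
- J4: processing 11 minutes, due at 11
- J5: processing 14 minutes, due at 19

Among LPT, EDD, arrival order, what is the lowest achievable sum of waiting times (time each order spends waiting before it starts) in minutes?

LPT (decreasing processing time): J5 J4 J3 J1 J2.
J5: waits 0, runs 0→14
J4: waits 14, runs 14→25
J3: waits 25, runs 25→35
J1: waits 35, runs 35→38
J2: waits 38, runs 38→40
Sum = 0+14+25+35+38 = 112.
EDD (increasing due date): J4 J3 J1 J5 J2.
J4: waits 0, runs 0→11
J3: waits 11, runs 11→21
J1: waits 21, runs 21→24
J5: waits 24, runs 24→38
J2: waits 38, runs 38→40
Sum = 0+11+21+24+38 = 94.
FIFO (arrival order): J1 J2 J3 J4 J5.
J1: waits 0, runs 0→3
J2: waits 3, runs 3→5
J3: waits 5, runs 5→15
J4: waits 15, runs 15→26
J5: waits 26, runs 26→40
Sum = 0+3+5+15+26 = 49.
LPT 112, EDD 94, FIFO 49 → minimum 49.

49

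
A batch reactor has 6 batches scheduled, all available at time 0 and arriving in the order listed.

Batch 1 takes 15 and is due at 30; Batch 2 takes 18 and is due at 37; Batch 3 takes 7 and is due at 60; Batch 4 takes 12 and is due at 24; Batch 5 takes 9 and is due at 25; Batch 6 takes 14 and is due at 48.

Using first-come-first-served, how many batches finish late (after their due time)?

FIFO (arrival order): Batch 1 Batch 2 Batch 3 Batch 4 Batch 5 Batch 6.
Batch 1: 0→15, due 30, tardiness 0
Batch 2: 15→33, due 37, tardiness 0
Batch 3: 33→40, due 60, tardiness 0
Batch 4: 40→52, due 24, tardiness 28
Batch 5: 52→61, due 25, tardiness 36
Batch 6: 61→75, due 48, tardiness 27
Late batches: 3.

3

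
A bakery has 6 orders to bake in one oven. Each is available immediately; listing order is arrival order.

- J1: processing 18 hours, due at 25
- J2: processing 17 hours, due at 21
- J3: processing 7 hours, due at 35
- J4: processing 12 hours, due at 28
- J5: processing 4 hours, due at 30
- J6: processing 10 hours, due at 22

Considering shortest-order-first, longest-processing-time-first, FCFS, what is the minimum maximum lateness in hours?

38

SPT (increasing processing time): J5 J3 J6 J4 J2 J1.
J5: 0→4, due 30, lateness -26
J3: 4→11, due 35, lateness -24
J6: 11→21, due 22, lateness -1
J4: 21→33, due 28, lateness 5
J2: 33→50, due 21, lateness 29
J1: 50→68, due 25, lateness 43
Maximum = 43.
LPT (decreasing processing time): J1 J2 J4 J6 J3 J5.
J1: 0→18, due 25, lateness -7
J2: 18→35, due 21, lateness 14
J4: 35→47, due 28, lateness 19
J6: 47→57, due 22, lateness 35
J3: 57→64, due 35, lateness 29
J5: 64→68, due 30, lateness 38
Maximum = 38.
FIFO (arrival order): J1 J2 J3 J4 J5 J6.
J1: 0→18, due 25, lateness -7
J2: 18→35, due 21, lateness 14
J3: 35→42, due 35, lateness 7
J4: 42→54, due 28, lateness 26
J5: 54→58, due 30, lateness 28
J6: 58→68, due 22, lateness 46
Maximum = 46.
SPT 43, LPT 38, FIFO 46 → minimum 38.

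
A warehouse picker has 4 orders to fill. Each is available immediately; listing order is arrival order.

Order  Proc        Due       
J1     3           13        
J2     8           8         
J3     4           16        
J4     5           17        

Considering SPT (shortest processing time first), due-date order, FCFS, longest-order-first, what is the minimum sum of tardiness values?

3

SPT (increasing processing time): J1 J3 J4 J2.
J1: 0→3, due 13, tardiness 0
J3: 3→7, due 16, tardiness 0
J4: 7→12, due 17, tardiness 0
J2: 12→20, due 8, tardiness 12
Sum = 0+0+0+12 = 12.
EDD (increasing due date): J2 J1 J3 J4.
J2: 0→8, due 8, tardiness 0
J1: 8→11, due 13, tardiness 0
J3: 11→15, due 16, tardiness 0
J4: 15→20, due 17, tardiness 3
Sum = 0+0+0+3 = 3.
FIFO (arrival order): J1 J2 J3 J4.
J1: 0→3, due 13, tardiness 0
J2: 3→11, due 8, tardiness 3
J3: 11→15, due 16, tardiness 0
J4: 15→20, due 17, tardiness 3
Sum = 0+3+0+3 = 6.
LPT (decreasing processing time): J2 J4 J3 J1.
J2: 0→8, due 8, tardiness 0
J4: 8→13, due 17, tardiness 0
J3: 13→17, due 16, tardiness 1
J1: 17→20, due 13, tardiness 7
Sum = 0+0+1+7 = 8.
SPT 12, EDD 3, FIFO 6, LPT 8 → minimum 3.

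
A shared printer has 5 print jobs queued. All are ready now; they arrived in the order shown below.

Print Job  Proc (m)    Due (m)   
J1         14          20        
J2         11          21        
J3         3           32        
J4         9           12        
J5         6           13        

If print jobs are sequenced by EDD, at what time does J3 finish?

43

EDD (increasing due date): J4 J5 J1 J2 J3.
J4: 0→9
J5: 9→15
J1: 15→29
J2: 29→40
J3: 40→43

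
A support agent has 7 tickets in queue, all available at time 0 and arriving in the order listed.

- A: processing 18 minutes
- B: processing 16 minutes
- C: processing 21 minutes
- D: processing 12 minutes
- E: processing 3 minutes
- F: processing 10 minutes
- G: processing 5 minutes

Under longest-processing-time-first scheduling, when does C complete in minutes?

LPT (decreasing processing time): C A B D F G E.
C: 0→21

21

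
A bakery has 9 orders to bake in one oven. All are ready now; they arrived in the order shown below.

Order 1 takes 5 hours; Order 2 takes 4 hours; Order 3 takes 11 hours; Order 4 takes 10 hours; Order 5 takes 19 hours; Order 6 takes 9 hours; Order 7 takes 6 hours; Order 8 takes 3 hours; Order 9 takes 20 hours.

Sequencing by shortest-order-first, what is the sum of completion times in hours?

306

SPT (increasing processing time): Order 8 Order 2 Order 1 Order 7 Order 6 Order 4 Order 3 Order 5 Order 9.
Order 8: 0→3
Order 2: 3→7
Order 1: 7→12
Order 7: 12→18
Order 6: 18→27
Order 4: 27→37
Order 3: 37→48
Order 5: 48→67
Order 9: 67→87
Sum = 3+7+12+18+27+37+48+67+87 = 306.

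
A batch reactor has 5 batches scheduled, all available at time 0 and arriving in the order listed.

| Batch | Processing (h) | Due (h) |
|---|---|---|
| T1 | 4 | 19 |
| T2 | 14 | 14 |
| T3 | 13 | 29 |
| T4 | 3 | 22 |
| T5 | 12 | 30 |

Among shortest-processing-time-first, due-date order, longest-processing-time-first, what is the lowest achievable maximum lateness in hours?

16

SPT (increasing processing time): T4 T1 T5 T3 T2.
T4: 0→3, due 22, lateness -19
T1: 3→7, due 19, lateness -12
T5: 7→19, due 30, lateness -11
T3: 19→32, due 29, lateness 3
T2: 32→46, due 14, lateness 32
Maximum = 32.
EDD (increasing due date): T2 T1 T4 T3 T5.
T2: 0→14, due 14, lateness 0
T1: 14→18, due 19, lateness -1
T4: 18→21, due 22, lateness -1
T3: 21→34, due 29, lateness 5
T5: 34→46, due 30, lateness 16
Maximum = 16.
LPT (decreasing processing time): T2 T3 T5 T1 T4.
T2: 0→14, due 14, lateness 0
T3: 14→27, due 29, lateness -2
T5: 27→39, due 30, lateness 9
T1: 39→43, due 19, lateness 24
T4: 43→46, due 22, lateness 24
Maximum = 24.
SPT 32, EDD 16, LPT 24 → minimum 16.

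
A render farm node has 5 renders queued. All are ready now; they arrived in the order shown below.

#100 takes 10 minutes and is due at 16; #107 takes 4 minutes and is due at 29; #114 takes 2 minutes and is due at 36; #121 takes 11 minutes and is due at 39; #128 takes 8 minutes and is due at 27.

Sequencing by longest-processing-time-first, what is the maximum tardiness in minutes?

5

LPT (decreasing processing time): #121 #100 #128 #107 #114.
#121: 0→11, due 39, tardiness 0
#100: 11→21, due 16, tardiness 5
#128: 21→29, due 27, tardiness 2
#107: 29→33, due 29, tardiness 4
#114: 33→35, due 36, tardiness 0
Maximum = 5.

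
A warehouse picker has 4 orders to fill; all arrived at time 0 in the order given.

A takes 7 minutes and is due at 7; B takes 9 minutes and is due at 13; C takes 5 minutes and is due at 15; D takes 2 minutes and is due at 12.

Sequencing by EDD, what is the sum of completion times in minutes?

57

EDD (increasing due date): A D B C.
A: 0→7
D: 7→9
B: 9→18
C: 18→23
Sum = 7+9+18+23 = 57.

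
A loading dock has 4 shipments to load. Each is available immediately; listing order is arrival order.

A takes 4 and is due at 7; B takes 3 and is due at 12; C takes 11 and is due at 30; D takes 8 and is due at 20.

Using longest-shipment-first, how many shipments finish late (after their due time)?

LPT (decreasing processing time): C D A B.
C: 0→11, due 30, tardiness 0
D: 11→19, due 20, tardiness 0
A: 19→23, due 7, tardiness 16
B: 23→26, due 12, tardiness 14
Late shipments: 2.

2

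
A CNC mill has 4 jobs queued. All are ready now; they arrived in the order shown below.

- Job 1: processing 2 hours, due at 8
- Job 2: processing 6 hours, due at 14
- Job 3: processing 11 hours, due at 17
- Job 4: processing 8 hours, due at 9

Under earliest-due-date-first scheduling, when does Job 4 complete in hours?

10

EDD (increasing due date): Job 1 Job 4 Job 2 Job 3.
Job 1: 0→2
Job 4: 2→10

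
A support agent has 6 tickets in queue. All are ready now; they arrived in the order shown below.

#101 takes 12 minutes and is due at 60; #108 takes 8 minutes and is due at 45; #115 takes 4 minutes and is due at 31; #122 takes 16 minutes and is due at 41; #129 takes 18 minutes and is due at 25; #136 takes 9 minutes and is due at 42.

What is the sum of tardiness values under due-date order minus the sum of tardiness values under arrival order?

EDD (increasing due date): #129 #115 #122 #136 #108 #101.
#129: 0→18, due 25, tardiness 0
#115: 18→22, due 31, tardiness 0
#122: 22→38, due 41, tardiness 0
#136: 38→47, due 42, tardiness 5
#108: 47→55, due 45, tardiness 10
#101: 55→67, due 60, tardiness 7
Sum = 0+0+0+5+10+7 = 22.
FIFO (arrival order): #101 #108 #115 #122 #129 #136.
#101: 0→12, due 60, tardiness 0
#108: 12→20, due 45, tardiness 0
#115: 20→24, due 31, tardiness 0
#122: 24→40, due 41, tardiness 0
#129: 40→58, due 25, tardiness 33
#136: 58→67, due 42, tardiness 25
Sum = 0+0+0+0+33+25 = 58.
Difference = 22 − 58 = -36.

-36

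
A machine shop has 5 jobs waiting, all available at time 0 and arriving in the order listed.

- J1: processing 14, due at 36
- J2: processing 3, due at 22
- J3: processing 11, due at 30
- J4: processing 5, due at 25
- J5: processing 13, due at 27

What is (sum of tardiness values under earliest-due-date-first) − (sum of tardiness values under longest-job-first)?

-38

EDD (increasing due date): J2 J4 J5 J3 J1.
J2: 0→3, due 22, tardiness 0
J4: 3→8, due 25, tardiness 0
J5: 8→21, due 27, tardiness 0
J3: 21→32, due 30, tardiness 2
J1: 32→46, due 36, tardiness 10
Sum = 0+0+0+2+10 = 12.
LPT (decreasing processing time): J1 J5 J3 J4 J2.
J1: 0→14, due 36, tardiness 0
J5: 14→27, due 27, tardiness 0
J3: 27→38, due 30, tardiness 8
J4: 38→43, due 25, tardiness 18
J2: 43→46, due 22, tardiness 24
Sum = 0+0+8+18+24 = 50.
Difference = 12 − 50 = -38.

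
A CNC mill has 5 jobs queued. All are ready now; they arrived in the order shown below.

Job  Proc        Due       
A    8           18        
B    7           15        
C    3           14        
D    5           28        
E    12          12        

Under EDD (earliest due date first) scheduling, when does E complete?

12

EDD (increasing due date): E C B A D.
E: 0→12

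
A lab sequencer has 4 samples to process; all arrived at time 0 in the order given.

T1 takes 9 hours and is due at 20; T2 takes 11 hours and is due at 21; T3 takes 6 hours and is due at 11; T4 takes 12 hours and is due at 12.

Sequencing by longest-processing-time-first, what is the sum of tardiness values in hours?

LPT (decreasing processing time): T4 T2 T1 T3.
T4: 0→12, due 12, tardiness 0
T2: 12→23, due 21, tardiness 2
T1: 23→32, due 20, tardiness 12
T3: 32→38, due 11, tardiness 27
Sum = 0+2+12+27 = 41.

41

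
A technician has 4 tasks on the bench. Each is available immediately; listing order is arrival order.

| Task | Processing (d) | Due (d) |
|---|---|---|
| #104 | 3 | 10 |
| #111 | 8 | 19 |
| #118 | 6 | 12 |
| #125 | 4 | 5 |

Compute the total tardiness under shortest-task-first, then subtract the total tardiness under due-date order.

2

SPT (increasing processing time): #104 #125 #118 #111.
#104: 0→3, due 10, tardiness 0
#125: 3→7, due 5, tardiness 2
#118: 7→13, due 12, tardiness 1
#111: 13→21, due 19, tardiness 2
Sum = 0+2+1+2 = 5.
EDD (increasing due date): #125 #104 #118 #111.
#125: 0→4, due 5, tardiness 0
#104: 4→7, due 10, tardiness 0
#118: 7→13, due 12, tardiness 1
#111: 13→21, due 19, tardiness 2
Sum = 0+0+1+2 = 3.
Difference = 5 − 3 = 2.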